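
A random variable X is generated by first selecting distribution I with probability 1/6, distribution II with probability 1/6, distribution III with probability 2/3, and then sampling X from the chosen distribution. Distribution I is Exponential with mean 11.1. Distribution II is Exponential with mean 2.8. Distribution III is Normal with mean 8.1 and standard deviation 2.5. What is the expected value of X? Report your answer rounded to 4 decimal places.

Component means — I: 11.1; II: 2.8; III: 8.1.
E[X] = 0.166667·11.1 + 0.166667·2.8 + 0.666667·8.1 = 7.71667.

7.7167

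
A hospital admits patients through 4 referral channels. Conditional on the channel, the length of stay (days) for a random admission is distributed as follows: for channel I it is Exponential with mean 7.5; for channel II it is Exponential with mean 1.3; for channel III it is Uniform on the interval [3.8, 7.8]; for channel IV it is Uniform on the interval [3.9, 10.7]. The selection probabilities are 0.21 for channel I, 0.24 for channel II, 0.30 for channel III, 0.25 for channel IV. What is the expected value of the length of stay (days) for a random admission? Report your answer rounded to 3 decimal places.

Component means — I: 7.5; II: 1.3; III: 5.8; IV: 7.3.
E[X] = 0.21·7.5 + 0.24·1.3 + 0.3·5.8 + 0.25·7.3 = 5.452.

5.452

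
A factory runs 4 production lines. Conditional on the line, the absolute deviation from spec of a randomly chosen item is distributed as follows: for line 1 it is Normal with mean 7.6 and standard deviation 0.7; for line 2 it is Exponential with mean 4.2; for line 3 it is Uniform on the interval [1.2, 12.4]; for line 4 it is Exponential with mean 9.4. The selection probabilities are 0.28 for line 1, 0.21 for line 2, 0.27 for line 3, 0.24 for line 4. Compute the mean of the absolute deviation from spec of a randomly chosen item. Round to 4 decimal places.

7.1020

Component means — 1: 7.6; 2: 4.2; 3: 6.8; 4: 9.4.
E[X] = 0.28·7.6 + 0.21·4.2 + 0.27·6.8 + 0.24·9.4 = 7.102.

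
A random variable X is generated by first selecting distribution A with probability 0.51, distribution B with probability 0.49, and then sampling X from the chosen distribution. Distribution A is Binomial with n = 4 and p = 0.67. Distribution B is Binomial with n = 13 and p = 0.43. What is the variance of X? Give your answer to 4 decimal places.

4.1285

Per component, A: μ=2.68, E[X²]=8.0668; B: μ=5.59, E[X²]=34.4344.
E[X] = 0.51·2.68 + 0.49·5.59 = 4.1059.
E[X²] = 0.51·8.0668 + 0.49·34.4344 = 20.9869.
Var(X) = E[X²] − (E[X])² = 20.9869 − 16.8584 = 4.12851.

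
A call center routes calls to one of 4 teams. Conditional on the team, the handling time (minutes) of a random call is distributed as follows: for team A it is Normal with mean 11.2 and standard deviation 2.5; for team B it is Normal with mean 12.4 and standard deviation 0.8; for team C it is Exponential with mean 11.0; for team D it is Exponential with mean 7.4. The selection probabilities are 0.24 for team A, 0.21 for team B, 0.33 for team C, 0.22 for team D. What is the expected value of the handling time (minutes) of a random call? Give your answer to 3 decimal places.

Component means — A: 11.2; B: 12.4; C: 11; D: 7.4.
E[X] = 0.24·11.2 + 0.21·12.4 + 0.33·11 + 0.22·7.4 = 10.55.

10.550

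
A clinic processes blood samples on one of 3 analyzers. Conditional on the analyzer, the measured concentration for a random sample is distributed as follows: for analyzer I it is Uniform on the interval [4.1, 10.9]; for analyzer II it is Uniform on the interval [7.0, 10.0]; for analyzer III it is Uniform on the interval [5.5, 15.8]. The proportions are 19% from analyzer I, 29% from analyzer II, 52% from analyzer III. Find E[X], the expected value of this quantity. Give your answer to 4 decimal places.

9.4280

Component means — I: 7.5; II: 8.5; III: 10.65.
E[X] = 0.19·7.5 + 0.29·8.5 + 0.52·10.65 = 9.428.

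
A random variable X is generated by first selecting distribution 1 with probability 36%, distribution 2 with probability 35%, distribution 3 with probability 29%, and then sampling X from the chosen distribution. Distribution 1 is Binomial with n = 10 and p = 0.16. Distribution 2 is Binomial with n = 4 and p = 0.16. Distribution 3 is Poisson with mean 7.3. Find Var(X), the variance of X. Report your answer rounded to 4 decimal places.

Per component, 1: μ=1.6, E[X²]=3.904; 2: μ=0.64, E[X²]=0.9472; 3: μ=7.3, E[X²]=60.59.
E[X] = 0.36·1.6 + 0.35·0.64 + 0.29·7.3 = 2.917.
E[X²] = 0.36·3.904 + 0.35·0.9472 + 0.29·60.59 = 19.3081.
Var(X) = E[X²] − (E[X])² = 19.3081 − 8.50889 = 10.7992.

10.7992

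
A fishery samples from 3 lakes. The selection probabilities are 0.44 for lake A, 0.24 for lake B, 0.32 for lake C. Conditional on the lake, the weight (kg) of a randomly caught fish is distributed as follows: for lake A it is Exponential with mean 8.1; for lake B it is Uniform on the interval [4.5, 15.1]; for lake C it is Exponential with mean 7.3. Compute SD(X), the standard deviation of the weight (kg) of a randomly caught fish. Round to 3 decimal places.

7.003

Per component, A: μ=8.1, E[X²]=131.22; B: μ=9.8, E[X²]=105.403; C: μ=7.3, E[X²]=106.58.
E[X] = 0.44·8.1 + 0.24·9.8 + 0.32·7.3 = 8.252.
E[X²] = 0.44·131.22 + 0.24·105.403 + 0.32·106.58 = 117.139.
Var(X) = E[X²] − (E[X])² = 117.139 − 68.0955 = 49.0437.
SD(X) = √49.0437 = 7.00312.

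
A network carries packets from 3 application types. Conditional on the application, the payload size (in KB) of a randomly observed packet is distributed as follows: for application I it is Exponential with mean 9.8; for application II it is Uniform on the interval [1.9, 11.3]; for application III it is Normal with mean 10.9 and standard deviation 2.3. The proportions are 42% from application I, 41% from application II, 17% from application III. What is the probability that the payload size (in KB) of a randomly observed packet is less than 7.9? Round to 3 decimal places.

0.510

Conditional on each application, P(X < 7.9): I: 0.553414; II: 0.638298; III: 0.0960575.
By total probability, P(X < 7.9) = 0.42·0.553414 + 0.41·0.638298 + 0.17·0.0960575 = 0.510466.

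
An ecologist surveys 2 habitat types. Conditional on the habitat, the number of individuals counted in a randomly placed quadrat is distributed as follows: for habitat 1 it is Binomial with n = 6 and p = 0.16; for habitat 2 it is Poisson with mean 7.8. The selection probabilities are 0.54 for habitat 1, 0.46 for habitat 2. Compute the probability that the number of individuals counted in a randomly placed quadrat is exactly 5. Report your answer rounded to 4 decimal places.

Conditional on each habitat, P(X = 5): 1: 0.000528482; 2: 0.0985814.
By total probability, P(X = 5) = 0.54·0.000528482 + 0.46·0.0985814 = 0.0456328.

0.0456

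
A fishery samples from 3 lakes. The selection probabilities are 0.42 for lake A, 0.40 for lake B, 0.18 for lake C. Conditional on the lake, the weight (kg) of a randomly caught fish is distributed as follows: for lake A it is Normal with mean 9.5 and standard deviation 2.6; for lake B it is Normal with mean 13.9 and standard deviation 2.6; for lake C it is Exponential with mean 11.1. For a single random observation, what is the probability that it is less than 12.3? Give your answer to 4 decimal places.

0.5891

Conditional on each lake, P(X < 12.3): A: 0.859243; B: 0.26915; C: 0.669817.
By total probability, P(X < 12.3) = 0.42·0.859243 + 0.4·0.26915 + 0.18·0.669817 = 0.589109.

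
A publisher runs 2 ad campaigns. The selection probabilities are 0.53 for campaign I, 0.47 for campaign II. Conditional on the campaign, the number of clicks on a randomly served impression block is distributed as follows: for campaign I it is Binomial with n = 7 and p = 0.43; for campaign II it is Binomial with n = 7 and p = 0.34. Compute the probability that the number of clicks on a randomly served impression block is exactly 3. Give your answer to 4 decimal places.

0.2784

Conditional on each campaign, P(X = 3): I: 0.293747; II: 0.261024.
By total probability, P(X = 3) = 0.53·0.293747 + 0.47·0.261024 = 0.278367.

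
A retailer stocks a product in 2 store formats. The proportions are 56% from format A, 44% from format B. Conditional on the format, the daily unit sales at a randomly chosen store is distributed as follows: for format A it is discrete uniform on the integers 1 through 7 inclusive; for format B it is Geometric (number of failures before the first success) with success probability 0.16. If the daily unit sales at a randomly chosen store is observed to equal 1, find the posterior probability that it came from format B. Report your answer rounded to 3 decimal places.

0.425

Likelihoods P(X=1 | ·): A: 0.142857; B: 0.1344.
Posterior ∝ prior × likelihood. Numerator for B: 0.44·0.1344 = 0.059136.
Normalizing constant: 0.56·0.142857 + 0.44·0.1344 = 0.139136.
P(B | observation) = 0.059136 / 0.139136 = 0.425023.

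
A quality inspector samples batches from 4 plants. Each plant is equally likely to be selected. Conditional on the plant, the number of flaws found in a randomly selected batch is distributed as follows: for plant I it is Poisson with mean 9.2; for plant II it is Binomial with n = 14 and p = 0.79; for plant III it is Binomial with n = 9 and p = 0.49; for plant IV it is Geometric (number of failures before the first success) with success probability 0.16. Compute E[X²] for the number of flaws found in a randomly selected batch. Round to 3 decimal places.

For each component E[X²] = Var + (mean)², giving I: 93.84; II: 124.646; III: 21.6972; IV: 60.375.
Overall E[X²] = 0.25·93.84 + 0.25·124.646 + 0.25·21.6972 + 0.25·60.375 = 75.1396.

75.140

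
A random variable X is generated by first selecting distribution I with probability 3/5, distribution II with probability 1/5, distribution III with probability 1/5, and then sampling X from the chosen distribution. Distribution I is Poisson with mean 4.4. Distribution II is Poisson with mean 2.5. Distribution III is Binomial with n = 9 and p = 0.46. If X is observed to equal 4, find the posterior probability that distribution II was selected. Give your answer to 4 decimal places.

Likelihoods P(X=4 | ·): I: 0.191736; II: 0.133602; III: 0.259042.
Posterior ∝ prior × likelihood. Numerator for II: 0.2·0.133602 = 0.0267204.
Normalizing constant: 0.6·0.191736 + 0.2·0.133602 + 0.2·0.259042 = 0.19357.
P(II | observation) = 0.0267204 / 0.19357 = 0.13804.

0.1380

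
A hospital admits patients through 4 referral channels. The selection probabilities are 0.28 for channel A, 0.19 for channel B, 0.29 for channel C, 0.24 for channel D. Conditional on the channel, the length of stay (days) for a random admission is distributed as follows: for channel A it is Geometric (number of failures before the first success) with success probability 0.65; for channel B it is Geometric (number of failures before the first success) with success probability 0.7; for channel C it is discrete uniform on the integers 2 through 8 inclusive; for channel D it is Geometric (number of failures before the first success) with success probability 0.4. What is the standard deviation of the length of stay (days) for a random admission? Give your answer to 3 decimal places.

Per component, A: μ=0.538462, E[X²]=1.11834; B: μ=0.428571, E[X²]=0.795918; C: μ=5, E[X²]=29; D: μ=1.5, E[X²]=6.
E[X] = 0.28·0.538462 + 0.19·0.428571 + 0.29·5 + 0.24·1.5 = 2.0422.
E[X²] = 0.28·1.11834 + 0.19·0.795918 + 0.29·29 + 0.24·6 = 10.3144.
Var(X) = E[X²] − (E[X])² = 10.3144 − 4.17057 = 6.14379.
SD(X) = √6.14379 = 2.47867.

2.479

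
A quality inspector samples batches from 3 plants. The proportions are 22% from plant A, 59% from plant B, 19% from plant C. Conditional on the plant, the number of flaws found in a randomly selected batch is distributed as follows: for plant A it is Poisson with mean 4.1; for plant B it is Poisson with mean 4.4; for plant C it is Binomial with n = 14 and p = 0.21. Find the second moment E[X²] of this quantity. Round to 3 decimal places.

For each component E[X²] = Var + (mean)², giving A: 20.91; B: 23.76; C: 10.9662.
Overall E[X²] = 0.22·20.91 + 0.59·23.76 + 0.19·10.9662 = 20.7022.

20.702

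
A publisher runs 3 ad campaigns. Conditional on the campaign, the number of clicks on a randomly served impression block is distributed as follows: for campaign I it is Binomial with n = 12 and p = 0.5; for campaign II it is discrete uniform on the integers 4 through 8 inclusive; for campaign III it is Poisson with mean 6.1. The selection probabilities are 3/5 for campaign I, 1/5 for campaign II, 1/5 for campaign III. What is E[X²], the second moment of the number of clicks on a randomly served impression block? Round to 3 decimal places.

39.662

For each component E[X²] = Var + (mean)², giving I: 39; II: 38; III: 43.31.
Overall E[X²] = 0.6·39 + 0.2·38 + 0.2·43.31 = 39.662.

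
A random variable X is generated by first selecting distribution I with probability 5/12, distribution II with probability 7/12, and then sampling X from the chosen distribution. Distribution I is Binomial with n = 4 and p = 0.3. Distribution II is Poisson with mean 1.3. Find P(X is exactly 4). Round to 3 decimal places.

0.022

Conditional on each component, P(X = 4): I: 0.0081; II: 0.0324324.
By total probability, P(X = 4) = 0.416667·0.0081 + 0.583333·0.0324324 = 0.0222939.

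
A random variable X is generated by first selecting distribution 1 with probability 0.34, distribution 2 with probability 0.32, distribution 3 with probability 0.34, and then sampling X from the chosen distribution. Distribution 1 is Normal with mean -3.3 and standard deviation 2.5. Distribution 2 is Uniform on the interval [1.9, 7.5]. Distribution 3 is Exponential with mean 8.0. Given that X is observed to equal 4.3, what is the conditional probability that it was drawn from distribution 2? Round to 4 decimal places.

Likelihoods f(4.3 | ·): 1: 0.00157102; 2: 0.178571; 3: 0.0730259.
Posterior ∝ prior × likelihood. Numerator for 2: 0.32·0.178571 = 0.0571429.
Normalizing constant: 0.34·0.00157102 + 0.32·0.178571 + 0.34·0.0730259 = 0.0825058.
P(2 | observation) = 0.0571429 / 0.0825058 = 0.692592.

0.6926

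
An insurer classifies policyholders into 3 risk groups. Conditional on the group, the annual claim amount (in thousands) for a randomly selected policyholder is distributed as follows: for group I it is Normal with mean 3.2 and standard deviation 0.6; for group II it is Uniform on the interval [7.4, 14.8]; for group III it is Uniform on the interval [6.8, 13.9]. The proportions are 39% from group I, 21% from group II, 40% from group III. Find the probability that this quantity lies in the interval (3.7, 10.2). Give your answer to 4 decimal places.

0.3499

Conditional on each group, P(3.7 < X < 10.2): I: 0.202328; II: 0.378378; III: 0.478873.
By total probability, P(3.7 < X < 10.2) = 0.39·0.202328 + 0.21·0.378378 + 0.4·0.478873 = 0.349917.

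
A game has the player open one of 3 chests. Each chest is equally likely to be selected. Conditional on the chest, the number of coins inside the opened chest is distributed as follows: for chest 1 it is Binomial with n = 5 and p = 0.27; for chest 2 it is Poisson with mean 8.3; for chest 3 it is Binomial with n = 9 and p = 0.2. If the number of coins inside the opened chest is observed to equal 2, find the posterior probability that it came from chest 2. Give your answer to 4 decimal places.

Likelihoods P(X=2 | ·): 1: 0.283593; 2: 0.00856016; 3: 0.30199.
Posterior ∝ prior × likelihood. Numerator for 2: 0.333333·0.00856016 = 0.00285339.
Normalizing constant: 0.333333·0.283593 + 0.333333·0.00856016 + 0.333333·0.30199 = 0.198048.
P(2 | observation) = 0.00285339 / 0.198048 = 0.0144076.

0.0144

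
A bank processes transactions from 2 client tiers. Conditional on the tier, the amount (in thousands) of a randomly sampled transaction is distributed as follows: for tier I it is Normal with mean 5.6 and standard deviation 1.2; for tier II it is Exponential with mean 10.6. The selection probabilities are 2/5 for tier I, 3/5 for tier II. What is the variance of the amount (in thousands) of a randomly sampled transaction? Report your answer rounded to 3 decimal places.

73.992

Per component, I: μ=5.6, E[X²]=32.8; II: μ=10.6, E[X²]=224.72.
E[X] = 0.4·5.6 + 0.6·10.6 = 8.6.
E[X²] = 0.4·32.8 + 0.6·224.72 = 147.952.
Var(X) = E[X²] − (E[X])² = 147.952 − 73.96 = 73.992.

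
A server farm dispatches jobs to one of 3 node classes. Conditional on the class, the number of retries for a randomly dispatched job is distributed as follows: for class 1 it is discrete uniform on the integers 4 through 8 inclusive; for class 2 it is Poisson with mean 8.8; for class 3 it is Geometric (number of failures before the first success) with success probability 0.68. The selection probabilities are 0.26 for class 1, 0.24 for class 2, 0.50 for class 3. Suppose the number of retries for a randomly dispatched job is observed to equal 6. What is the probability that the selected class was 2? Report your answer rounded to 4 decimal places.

0.3082

Likelihoods P(X=6 | ·): 1: 0.2; 2: 0.0972237; 3: 0.000730144.
Posterior ∝ prior × likelihood. Numerator for 2: 0.24·0.0972237 = 0.0233337.
Normalizing constant: 0.26·0.2 + 0.24·0.0972237 + 0.5·0.000730144 = 0.0756988.
P(2 | observation) = 0.0233337 / 0.0756988 = 0.308244.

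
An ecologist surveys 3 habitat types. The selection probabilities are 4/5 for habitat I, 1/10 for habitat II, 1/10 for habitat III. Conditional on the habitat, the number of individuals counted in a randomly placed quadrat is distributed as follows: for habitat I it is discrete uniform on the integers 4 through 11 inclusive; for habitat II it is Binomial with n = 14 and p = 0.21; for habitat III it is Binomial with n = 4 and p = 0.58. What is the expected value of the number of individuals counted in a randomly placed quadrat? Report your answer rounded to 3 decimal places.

Component means — I: 7.5; II: 2.94; III: 2.32.
E[X] = 0.8·7.5 + 0.1·2.94 + 0.1·2.32 = 6.526.

6.526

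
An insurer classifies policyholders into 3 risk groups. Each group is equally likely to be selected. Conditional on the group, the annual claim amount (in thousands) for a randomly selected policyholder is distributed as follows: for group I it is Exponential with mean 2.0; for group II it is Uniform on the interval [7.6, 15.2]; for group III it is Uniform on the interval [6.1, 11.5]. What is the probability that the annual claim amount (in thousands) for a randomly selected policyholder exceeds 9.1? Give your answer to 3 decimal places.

0.419

Conditional on each group, P(X > 9.1): I: 0.0105672; II: 0.802632; III: 0.444444.
By total probability, P(X > 9.1) = 0.333333·0.0105672 + 0.333333·0.802632 + 0.333333·0.444444 = 0.419214.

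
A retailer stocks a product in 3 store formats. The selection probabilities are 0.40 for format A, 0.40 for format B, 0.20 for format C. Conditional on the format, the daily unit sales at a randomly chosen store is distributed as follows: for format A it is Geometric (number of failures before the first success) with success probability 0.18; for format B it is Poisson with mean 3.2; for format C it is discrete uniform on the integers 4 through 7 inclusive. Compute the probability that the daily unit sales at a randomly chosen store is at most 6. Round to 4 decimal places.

Conditional on each format, P(X ≤ 6): A: 0.750715; B: 0.955381; C: 0.75.
By total probability, P(X ≤ 6) = 0.4·0.750715 + 0.4·0.955381 + 0.2·0.75 = 0.832438.

0.8324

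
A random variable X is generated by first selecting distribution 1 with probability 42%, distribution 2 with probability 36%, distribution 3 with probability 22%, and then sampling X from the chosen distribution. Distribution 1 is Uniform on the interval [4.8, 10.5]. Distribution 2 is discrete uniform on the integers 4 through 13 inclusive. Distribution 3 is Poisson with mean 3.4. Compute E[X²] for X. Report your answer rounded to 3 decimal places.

57.988

For each component E[X²] = Var + (mean)², giving 1: 61.23; 2: 80.5; 3: 14.96.
Overall E[X²] = 0.42·61.23 + 0.36·80.5 + 0.22·14.96 = 57.9878.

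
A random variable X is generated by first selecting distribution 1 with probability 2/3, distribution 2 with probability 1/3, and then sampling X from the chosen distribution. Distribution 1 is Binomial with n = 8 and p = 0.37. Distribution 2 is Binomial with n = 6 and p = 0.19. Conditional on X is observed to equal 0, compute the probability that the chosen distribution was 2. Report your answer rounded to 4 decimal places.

0.8505

Likelihoods P(X=0 | ·): 1: 0.0248156; 2: 0.28243.
Posterior ∝ prior × likelihood. Numerator for 2: 0.333333·0.28243 = 0.0941432.
Normalizing constant: 0.666667·0.0248156 + 0.333333·0.28243 = 0.110687.
P(2 | observation) = 0.0941432 / 0.110687 = 0.850536.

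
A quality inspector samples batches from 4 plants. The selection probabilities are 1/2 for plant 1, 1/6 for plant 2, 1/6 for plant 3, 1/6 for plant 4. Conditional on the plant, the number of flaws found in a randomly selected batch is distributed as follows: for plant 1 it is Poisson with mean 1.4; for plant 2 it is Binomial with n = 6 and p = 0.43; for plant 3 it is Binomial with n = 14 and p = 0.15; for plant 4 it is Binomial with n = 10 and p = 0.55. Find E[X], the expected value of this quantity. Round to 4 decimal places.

2.3967

Component means — 1: 1.4; 2: 2.58; 3: 2.1; 4: 5.5.
E[X] = 0.5·1.4 + 0.166667·2.58 + 0.166667·2.1 + 0.166667·5.5 = 2.39667.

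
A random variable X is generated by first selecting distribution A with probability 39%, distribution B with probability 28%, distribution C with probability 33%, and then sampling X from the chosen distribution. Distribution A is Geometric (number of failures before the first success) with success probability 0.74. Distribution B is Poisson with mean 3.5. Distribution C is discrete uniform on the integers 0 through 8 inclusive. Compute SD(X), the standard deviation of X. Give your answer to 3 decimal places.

Per component, A: μ=0.351351, E[X²]=0.598247; B: μ=3.5, E[X²]=15.75; C: μ=4, E[X²]=22.6667.
E[X] = 0.39·0.351351 + 0.28·3.5 + 0.33·4 = 2.43703.
E[X²] = 0.39·0.598247 + 0.28·15.75 + 0.33·22.6667 = 12.1233.
Var(X) = E[X²] − (E[X])² = 12.1233 − 5.9391 = 6.18422.
SD(X) = √6.18422 = 2.48681.

2.487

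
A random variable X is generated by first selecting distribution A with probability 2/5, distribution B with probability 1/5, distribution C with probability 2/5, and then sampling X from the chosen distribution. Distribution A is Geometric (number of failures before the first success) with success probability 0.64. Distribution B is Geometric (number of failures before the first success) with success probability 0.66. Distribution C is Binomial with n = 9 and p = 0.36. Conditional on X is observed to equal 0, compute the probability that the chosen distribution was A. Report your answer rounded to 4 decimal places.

Likelihoods P(X=0 | ·): A: 0.64; B: 0.66; C: 0.0180144.
Posterior ∝ prior × likelihood. Numerator for A: 0.4·0.64 = 0.256.
Normalizing constant: 0.4·0.64 + 0.2·0.66 + 0.4·0.0180144 = 0.395206.
P(A | observation) = 0.256 / 0.395206 = 0.647764.

0.6478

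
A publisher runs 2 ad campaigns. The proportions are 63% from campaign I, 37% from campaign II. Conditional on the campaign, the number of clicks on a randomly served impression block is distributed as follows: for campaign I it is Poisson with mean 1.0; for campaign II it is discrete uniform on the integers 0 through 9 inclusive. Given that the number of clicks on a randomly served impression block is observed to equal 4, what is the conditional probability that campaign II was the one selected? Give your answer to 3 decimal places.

0.793

Likelihoods P(X=4 | ·): I: 0.0153283; II: 0.1.
Posterior ∝ prior × likelihood. Numerator for II: 0.37·0.1 = 0.037.
Normalizing constant: 0.63·0.0153283 + 0.37·0.1 = 0.0466568.
P(II | observation) = 0.037 / 0.0466568 = 0.793024.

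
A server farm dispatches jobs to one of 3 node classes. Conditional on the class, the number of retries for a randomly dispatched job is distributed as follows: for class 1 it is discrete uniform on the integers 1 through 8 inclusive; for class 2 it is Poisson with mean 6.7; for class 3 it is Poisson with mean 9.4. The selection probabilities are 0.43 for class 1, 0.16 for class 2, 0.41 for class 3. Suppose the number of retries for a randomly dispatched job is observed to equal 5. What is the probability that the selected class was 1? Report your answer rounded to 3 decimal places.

Likelihoods P(X=5 | ·): 1: 0.125; 2: 0.13849; 3: 0.0505929.
Posterior ∝ prior × likelihood. Numerator for 1: 0.43·0.125 = 0.05375.
Normalizing constant: 0.43·0.125 + 0.16·0.13849 + 0.41·0.0505929 = 0.0966516.
P(1 | observation) = 0.05375 / 0.0966516 = 0.556121.

0.556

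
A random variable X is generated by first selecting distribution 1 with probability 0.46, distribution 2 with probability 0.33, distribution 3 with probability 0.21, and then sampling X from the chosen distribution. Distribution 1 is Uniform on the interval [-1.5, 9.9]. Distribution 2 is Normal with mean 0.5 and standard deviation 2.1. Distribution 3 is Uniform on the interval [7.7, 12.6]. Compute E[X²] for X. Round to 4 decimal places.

36.6889

For each component E[X²] = Var + (mean)², giving 1: 28.47; 2: 4.66; 3: 105.023.
Overall E[X²] = 0.46·28.47 + 0.33·4.66 + 0.21·105.023 = 36.6889.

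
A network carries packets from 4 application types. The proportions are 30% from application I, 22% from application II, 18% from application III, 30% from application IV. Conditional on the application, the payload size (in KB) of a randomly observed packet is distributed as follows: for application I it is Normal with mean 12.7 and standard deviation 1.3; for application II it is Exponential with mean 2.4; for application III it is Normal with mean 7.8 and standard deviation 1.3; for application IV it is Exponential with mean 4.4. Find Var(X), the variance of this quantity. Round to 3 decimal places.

24.428

Per component, I: μ=12.7, E[X²]=162.98; II: μ=2.4, E[X²]=11.52; III: μ=7.8, E[X²]=62.53; IV: μ=4.4, E[X²]=38.72.
E[X] = 0.3·12.7 + 0.22·2.4 + 0.18·7.8 + 0.3·4.4 = 7.062.
E[X²] = 0.3·162.98 + 0.22·11.52 + 0.18·62.53 + 0.3·38.72 = 74.2998.
Var(X) = E[X²] − (E[X])² = 74.2998 − 49.8718 = 24.428.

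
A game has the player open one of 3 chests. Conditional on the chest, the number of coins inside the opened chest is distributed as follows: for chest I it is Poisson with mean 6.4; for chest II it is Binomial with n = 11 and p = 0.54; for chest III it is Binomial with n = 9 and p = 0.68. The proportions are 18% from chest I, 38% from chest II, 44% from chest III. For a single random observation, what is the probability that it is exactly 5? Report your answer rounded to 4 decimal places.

0.1877

Conditional on each chest, P(X = 5): I: 0.148674; II: 0.200982; III: 0.192095.
By total probability, P(X = 5) = 0.18·0.148674 + 0.38·0.200982 + 0.44·0.192095 = 0.187656.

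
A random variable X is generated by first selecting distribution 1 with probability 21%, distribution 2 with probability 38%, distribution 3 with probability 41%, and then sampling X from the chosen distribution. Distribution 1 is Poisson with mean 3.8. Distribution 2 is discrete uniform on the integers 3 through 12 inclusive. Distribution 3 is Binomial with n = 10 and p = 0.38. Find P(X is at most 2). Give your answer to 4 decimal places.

Conditional on each component, P(X ≤ 2): 1: 0.268897; 2: 0; 3: 0.201711.
By total probability, P(X ≤ 2) = 0.21·0.268897 + 0.38·0 + 0.41·0.201711 = 0.13917.

0.1392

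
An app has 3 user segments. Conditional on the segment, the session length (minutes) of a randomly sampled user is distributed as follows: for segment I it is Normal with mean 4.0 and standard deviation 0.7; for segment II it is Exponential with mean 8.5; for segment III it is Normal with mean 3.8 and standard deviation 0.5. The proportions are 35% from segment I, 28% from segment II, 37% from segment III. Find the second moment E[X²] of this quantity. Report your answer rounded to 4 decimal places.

For each component E[X²] = Var + (mean)², giving I: 16.49; II: 144.5; III: 14.69.
Overall E[X²] = 0.35·16.49 + 0.28·144.5 + 0.37·14.69 = 51.6668.

51.6668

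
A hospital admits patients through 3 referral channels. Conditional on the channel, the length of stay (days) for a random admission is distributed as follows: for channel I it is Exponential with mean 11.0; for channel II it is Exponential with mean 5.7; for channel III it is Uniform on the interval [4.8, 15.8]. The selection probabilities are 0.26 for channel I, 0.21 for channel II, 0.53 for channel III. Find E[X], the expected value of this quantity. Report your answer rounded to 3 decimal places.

9.516

Component means — I: 11; II: 5.7; III: 10.3.
E[X] = 0.26·11 + 0.21·5.7 + 0.53·10.3 = 9.516.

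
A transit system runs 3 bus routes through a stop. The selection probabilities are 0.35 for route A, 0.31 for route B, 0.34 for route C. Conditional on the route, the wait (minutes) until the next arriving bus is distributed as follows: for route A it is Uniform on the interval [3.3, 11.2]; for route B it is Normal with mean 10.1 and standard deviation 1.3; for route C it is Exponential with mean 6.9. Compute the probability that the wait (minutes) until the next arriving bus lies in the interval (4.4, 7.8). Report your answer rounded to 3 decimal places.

0.232

Conditional on each route, P(4.4 < X < 7.8): A: 0.43038; B: 0.0384219; C: 0.205624.
By total probability, P(4.4 < X < 7.8) = 0.35·0.43038 + 0.31·0.0384219 + 0.34·0.205624 = 0.232456.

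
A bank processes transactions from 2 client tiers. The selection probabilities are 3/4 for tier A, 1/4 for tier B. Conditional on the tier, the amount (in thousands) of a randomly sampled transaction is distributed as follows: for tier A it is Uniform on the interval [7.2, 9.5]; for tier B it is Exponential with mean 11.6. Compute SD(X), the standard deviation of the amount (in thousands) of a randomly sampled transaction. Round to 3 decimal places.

5.996

Per component, A: μ=8.35, E[X²]=70.1633; B: μ=11.6, E[X²]=269.12.
E[X] = 0.75·8.35 + 0.25·11.6 = 9.1625.
E[X²] = 0.75·70.1633 + 0.25·269.12 = 119.903.
Var(X) = E[X²] − (E[X])² = 119.903 − 83.9514 = 35.9511.
SD(X) = √35.9511 = 5.99592.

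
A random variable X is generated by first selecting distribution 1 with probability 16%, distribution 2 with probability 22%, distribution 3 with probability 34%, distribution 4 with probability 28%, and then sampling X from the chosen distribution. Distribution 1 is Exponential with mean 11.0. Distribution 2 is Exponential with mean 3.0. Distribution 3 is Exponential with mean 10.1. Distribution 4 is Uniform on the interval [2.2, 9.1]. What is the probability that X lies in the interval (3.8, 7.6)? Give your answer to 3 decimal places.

0.305

Conditional on each component, P(3.8 < X < 7.6): 1: 0.206778; 2: 0.202375; 3: 0.21524; 4: 0.550725.
By total probability, P(3.8 < X < 7.6) = 0.16·0.206778 + 0.22·0.202375 + 0.34·0.21524 + 0.28·0.550725 = 0.304992.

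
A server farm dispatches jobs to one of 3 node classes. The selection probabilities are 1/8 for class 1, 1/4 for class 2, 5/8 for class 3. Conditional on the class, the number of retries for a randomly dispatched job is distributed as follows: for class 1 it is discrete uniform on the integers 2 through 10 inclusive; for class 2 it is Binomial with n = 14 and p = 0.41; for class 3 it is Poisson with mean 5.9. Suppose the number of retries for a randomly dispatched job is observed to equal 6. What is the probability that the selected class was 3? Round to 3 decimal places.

Likelihoods P(X=6 | ·): 1: 0.111111; 2: 0.209447; 3: 0.160488.
Posterior ∝ prior × likelihood. Numerator for 3: 0.625·0.160488 = 0.100305.
Normalizing constant: 0.125·0.111111 + 0.25·0.209447 + 0.625·0.160488 = 0.166556.
P(3 | observation) = 0.100305 / 0.166556 = 0.602231.

0.602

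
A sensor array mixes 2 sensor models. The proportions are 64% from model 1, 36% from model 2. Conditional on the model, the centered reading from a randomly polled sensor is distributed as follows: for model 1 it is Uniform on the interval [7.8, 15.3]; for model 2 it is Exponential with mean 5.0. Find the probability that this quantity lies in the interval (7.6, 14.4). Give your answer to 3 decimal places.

0.622

Conditional on each model, P(7.6 < X < 14.4): 1: 0.88; 2: 0.162577.
By total probability, P(7.6 < X < 14.4) = 0.64·0.88 + 0.36·0.162577 = 0.621728.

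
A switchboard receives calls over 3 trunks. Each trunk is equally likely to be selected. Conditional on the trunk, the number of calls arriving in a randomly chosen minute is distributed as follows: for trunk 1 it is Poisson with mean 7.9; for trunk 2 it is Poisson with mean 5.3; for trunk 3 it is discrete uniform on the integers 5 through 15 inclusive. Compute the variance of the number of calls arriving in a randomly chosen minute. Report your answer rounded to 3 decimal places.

11.429

Per component, 1: μ=7.9, E[X²]=70.31; 2: μ=5.3, E[X²]=33.39; 3: μ=10, E[X²]=110.
E[X] = 0.333333·7.9 + 0.333333·5.3 + 0.333333·10 = 7.73333.
E[X²] = 0.333333·70.31 + 0.333333·33.39 + 0.333333·110 = 71.2333.
Var(X) = E[X²] − (E[X])² = 71.2333 − 59.8044 = 11.4289.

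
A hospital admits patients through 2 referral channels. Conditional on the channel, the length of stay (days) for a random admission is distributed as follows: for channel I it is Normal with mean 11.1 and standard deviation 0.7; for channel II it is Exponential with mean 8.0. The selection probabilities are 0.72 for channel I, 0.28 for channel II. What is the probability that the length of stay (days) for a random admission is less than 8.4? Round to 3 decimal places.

Conditional on each channel, P(X < 8.4): I: 5.73601e-05; II: 0.650062.
By total probability, P(X < 8.4) = 0.72·5.73601e-05 + 0.28·0.650062 = 0.182059.

0.182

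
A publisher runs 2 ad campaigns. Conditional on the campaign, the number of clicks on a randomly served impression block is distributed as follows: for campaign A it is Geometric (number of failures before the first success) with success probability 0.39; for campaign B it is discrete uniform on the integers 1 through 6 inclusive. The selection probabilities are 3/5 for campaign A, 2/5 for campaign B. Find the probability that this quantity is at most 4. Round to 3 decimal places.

0.816

Conditional on each campaign, P(X ≤ 4): A: 0.91554; B: 0.666667.
By total probability, P(X ≤ 4) = 0.6·0.91554 + 0.4·0.666667 = 0.815991.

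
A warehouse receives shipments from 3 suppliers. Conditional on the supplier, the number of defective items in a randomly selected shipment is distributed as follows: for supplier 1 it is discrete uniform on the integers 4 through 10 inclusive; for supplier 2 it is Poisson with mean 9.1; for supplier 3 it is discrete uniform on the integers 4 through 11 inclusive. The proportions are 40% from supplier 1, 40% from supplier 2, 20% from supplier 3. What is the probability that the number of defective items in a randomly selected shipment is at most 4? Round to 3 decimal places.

0.103

Conditional on each supplier, P(X ≤ 4): 1: 0.142857; 2: 0.0516822; 3: 0.125.
By total probability, P(X ≤ 4) = 0.4·0.142857 + 0.4·0.0516822 + 0.2·0.125 = 0.102816.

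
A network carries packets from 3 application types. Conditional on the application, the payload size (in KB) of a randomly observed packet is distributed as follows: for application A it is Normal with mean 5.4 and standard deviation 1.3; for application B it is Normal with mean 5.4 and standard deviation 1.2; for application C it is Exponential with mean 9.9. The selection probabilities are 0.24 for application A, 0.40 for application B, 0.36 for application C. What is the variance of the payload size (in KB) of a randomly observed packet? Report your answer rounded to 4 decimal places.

40.9308

Per component, A: μ=5.4, E[X²]=30.85; B: μ=5.4, E[X²]=30.6; C: μ=9.9, E[X²]=196.02.
E[X] = 0.24·5.4 + 0.4·5.4 + 0.36·9.9 = 7.02.
E[X²] = 0.24·30.85 + 0.4·30.6 + 0.36·196.02 = 90.2112.
Var(X) = E[X²] − (E[X])² = 90.2112 − 49.2804 = 40.9308.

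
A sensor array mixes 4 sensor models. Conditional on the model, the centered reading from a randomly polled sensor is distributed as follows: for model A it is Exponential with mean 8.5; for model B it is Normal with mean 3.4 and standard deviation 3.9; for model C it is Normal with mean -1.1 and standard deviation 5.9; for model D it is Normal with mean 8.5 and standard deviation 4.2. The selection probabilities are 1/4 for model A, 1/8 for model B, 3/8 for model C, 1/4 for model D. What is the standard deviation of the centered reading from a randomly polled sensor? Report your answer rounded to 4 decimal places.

Per component, A: μ=8.5, E[X²]=144.5; B: μ=3.4, E[X²]=26.77; C: μ=-1.1, E[X²]=36.02; D: μ=8.5, E[X²]=89.89.
E[X] = 0.25·8.5 + 0.125·3.4 + 0.375·-1.1 + 0.25·8.5 = 4.2625.
E[X²] = 0.25·144.5 + 0.125·26.77 + 0.375·36.02 + 0.25·89.89 = 75.4513.
Var(X) = E[X²] − (E[X])² = 75.4513 − 18.1689 = 57.2823.
SD(X) = √57.2823 = 7.56851.

7.5685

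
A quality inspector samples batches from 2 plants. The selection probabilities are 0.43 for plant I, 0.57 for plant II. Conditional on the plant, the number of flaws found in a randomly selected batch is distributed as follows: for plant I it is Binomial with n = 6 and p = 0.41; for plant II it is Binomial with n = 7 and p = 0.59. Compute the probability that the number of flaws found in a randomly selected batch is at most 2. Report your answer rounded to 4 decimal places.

Conditional on each plant, P(X ≤ 2): I: 0.523591; II: 0.106258.
By total probability, P(X ≤ 2) = 0.43·0.523591 + 0.57·0.106258 = 0.285711.

0.2857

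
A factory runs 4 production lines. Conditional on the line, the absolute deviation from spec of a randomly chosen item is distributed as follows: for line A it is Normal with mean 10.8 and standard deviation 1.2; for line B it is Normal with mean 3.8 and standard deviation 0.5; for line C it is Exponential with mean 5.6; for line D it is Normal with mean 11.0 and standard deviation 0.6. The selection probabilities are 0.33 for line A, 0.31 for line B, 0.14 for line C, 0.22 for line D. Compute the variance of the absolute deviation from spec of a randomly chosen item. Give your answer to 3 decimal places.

Per component, A: μ=10.8, E[X²]=118.08; B: μ=3.8, E[X²]=14.69; C: μ=5.6, E[X²]=62.72; D: μ=11, E[X²]=121.36.
E[X] = 0.33·10.8 + 0.31·3.8 + 0.14·5.6 + 0.22·11 = 7.946.
E[X²] = 0.33·118.08 + 0.31·14.69 + 0.14·62.72 + 0.22·121.36 = 79.0003.
Var(X) = E[X²] − (E[X])² = 79.0003 − 63.1389 = 15.8614.

15.861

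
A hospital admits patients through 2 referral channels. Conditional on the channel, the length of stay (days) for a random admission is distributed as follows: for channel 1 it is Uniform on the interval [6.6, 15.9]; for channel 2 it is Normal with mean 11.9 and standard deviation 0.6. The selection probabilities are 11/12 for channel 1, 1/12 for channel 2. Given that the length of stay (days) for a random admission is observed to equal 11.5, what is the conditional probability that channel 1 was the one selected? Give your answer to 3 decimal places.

0.690

Likelihoods f(11.5 | ·): 1: 0.107527; 2: 0.532413.
Posterior ∝ prior × likelihood. Numerator for 1: 0.916667·0.107527 = 0.0985663.
Normalizing constant: 0.916667·0.107527 + 0.0833333·0.532413 = 0.142934.
P(1 | observation) = 0.0985663 / 0.142934 = 0.689593.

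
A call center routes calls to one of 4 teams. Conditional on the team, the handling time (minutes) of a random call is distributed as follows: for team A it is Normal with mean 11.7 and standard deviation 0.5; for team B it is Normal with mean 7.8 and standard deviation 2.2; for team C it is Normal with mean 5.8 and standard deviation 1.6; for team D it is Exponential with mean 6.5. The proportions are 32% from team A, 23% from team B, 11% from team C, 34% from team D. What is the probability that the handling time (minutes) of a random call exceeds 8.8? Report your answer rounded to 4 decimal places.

0.4858

Conditional on each team, P(X > 8.8): A: 1; B: 0.324718; C: 0.0303964; D: 0.258245.
By total probability, P(X > 8.8) = 0.32·1 + 0.23·0.324718 + 0.11·0.0303964 + 0.34·0.258245 = 0.485832.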